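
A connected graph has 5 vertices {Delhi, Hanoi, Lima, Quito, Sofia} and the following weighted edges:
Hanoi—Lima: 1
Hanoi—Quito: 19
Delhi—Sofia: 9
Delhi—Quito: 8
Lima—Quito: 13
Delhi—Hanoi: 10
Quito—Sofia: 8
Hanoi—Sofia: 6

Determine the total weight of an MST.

Prim's algorithm from Lima:
Step 1: frontier [Hanoi—Lima 1, Lima—Quito 13] → take Hanoi—Lima (1); add Hanoi.
Step 2: frontier [Hanoi—Sofia 6, Delhi—Hanoi 10, Hanoi—Quito 19, Lima—Quito 13] → take Hanoi—Sofia (6); add Sofia.
Step 3: frontier [Delhi—Hanoi 10, Hanoi—Quito 19, Lima—Quito 13, Quito—Sofia 8, Delhi—Sofia 9] → take Quito—Sofia (8); add Quito.
Step 4: frontier [Delhi—Hanoi 10, Delhi—Quito 8, Delhi—Sofia 9] → take Delhi—Quito (8); add Delhi.
MST edges: Hanoi—Lima, Hanoi—Sofia, Quito—Sofia, Delhi—Quito; total weight 1+6+8+8 = 23.

23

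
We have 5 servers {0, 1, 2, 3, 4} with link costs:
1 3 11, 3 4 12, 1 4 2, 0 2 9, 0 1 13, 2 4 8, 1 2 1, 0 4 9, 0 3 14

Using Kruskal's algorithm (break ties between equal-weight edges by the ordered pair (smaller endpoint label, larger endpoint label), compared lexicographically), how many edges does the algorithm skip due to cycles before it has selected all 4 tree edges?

2

Kruskal: consider edges lightest-first.
1 2 (1): add — endpoints in different components.
1 4 (2): add — endpoints in different components.
2 4 (8): skip — 2 and 4 already connected.
0 2 (9): add — endpoints in different components.
0 4 (9): skip — 0 and 4 already connected.
1 3 (11): add — endpoints in different components.
Edges rejected before the tree was complete: 2.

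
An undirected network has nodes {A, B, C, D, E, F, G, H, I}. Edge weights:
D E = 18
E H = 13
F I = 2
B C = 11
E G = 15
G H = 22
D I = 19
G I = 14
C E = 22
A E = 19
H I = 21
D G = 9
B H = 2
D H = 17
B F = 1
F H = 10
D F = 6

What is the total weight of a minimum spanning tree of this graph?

63

Grow the tree from D using Prim:
Step 1: cheapest edge leaving the tree is D F (6); add F.
Step 2: cheapest edge leaving the tree is B F (1); add B.
Step 3: cheapest edge leaving the tree is B H (2); add H.
Step 4: cheapest edge leaving the tree is F I (2); add I.
Step 5: cheapest edge leaving the tree is D G (9); add G.
Step 6: cheapest edge leaving the tree is B C (11); add C.
Step 7: cheapest edge leaving the tree is E H (13); add E.
Step 8: cheapest edge leaving the tree is A E (19); add A.
MST edges: D F, B F, B H, F I, D G, B C, E H, A E; total weight 6+1+2+2+9+11+13+19 = 63.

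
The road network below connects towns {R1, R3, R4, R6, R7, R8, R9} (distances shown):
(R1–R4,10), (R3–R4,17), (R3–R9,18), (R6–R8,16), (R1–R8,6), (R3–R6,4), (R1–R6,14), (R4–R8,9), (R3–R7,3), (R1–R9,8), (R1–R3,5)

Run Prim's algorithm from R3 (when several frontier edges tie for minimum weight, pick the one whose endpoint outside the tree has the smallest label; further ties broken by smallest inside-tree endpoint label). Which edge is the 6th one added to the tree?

R4-R8

Prim, starting at R3.
Step 1: cheapest edge leaving the tree is R3–R7 (3); add R7.
Step 2: cheapest edge leaving the tree is R3–R6 (4); add R6.
Step 3: cheapest edge leaving the tree is R1–R3 (5); add R1.
Step 4: cheapest edge leaving the tree is R1–R8 (6); add R8.
Step 5: cheapest edge leaving the tree is R1–R9 (8); add R9.
Step 6: cheapest edge leaving the tree is R4–R8 (9); add R4.
The 6th edge added is R4–R8.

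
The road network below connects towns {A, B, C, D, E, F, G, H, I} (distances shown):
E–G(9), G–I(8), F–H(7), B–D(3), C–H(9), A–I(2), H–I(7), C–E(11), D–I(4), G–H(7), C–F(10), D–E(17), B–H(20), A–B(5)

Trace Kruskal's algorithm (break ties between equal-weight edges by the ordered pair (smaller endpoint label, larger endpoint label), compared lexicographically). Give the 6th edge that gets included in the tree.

H-I

Kruskal: consider edges lightest-first.
A–I (2): add — endpoints in different components.
B–D (3): add — endpoints in different components.
D–I (4): add — endpoints in different components.
A–B (5): skip — A and B already connected.
F–H (7): add — endpoints in different components.
G–H (7): add — endpoints in different components.
H–I (7): add — endpoints in different components.
G–I (8): skip — G and I already connected.
C–H (9): add — endpoints in different components.
E–G (9): add — endpoints in different components.
The 6th edge added is H–I.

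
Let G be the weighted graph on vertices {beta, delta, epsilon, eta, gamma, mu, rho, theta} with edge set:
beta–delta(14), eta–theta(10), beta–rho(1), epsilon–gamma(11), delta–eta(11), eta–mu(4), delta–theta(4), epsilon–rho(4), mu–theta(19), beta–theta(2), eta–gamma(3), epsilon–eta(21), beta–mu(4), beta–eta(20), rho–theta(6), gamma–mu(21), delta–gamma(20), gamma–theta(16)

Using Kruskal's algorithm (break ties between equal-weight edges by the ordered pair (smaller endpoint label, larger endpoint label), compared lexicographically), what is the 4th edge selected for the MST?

Kruskal: consider edges lightest-first.
beta–rho (1): add — endpoints in different components.
beta–theta (2): add — endpoints in different components.
eta–gamma (3): add — endpoints in different components.
beta–mu (4): add — endpoints in different components.
delta–theta (4): add — endpoints in different components.
epsilon–rho (4): add — endpoints in different components.
eta–mu (4): add — endpoints in different components.
The 4th edge added is beta–mu.

beta-mu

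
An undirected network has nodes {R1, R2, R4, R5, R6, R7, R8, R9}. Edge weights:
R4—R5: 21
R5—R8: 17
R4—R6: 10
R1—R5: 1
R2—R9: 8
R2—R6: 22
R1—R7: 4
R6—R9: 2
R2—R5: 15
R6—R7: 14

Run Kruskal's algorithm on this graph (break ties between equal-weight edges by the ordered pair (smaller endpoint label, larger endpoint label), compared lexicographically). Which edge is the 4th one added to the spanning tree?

Kruskal's algorithm — process edges by increasing weight (ties by edge label):
R1—R5 (1): add — endpoints in different components.
R6—R9 (2): add — endpoints in different components.
R1—R7 (4): add — endpoints in different components.
R2—R9 (8): add — endpoints in different components.
R4—R6 (10): add — endpoints in different components.
R6—R7 (14): add — endpoints in different components.
R2—R5 (15): skip — R5 and R2 already connected.
R5—R8 (17): add — endpoints in different components.
The 4th edge added is R2—R9.

R2-R9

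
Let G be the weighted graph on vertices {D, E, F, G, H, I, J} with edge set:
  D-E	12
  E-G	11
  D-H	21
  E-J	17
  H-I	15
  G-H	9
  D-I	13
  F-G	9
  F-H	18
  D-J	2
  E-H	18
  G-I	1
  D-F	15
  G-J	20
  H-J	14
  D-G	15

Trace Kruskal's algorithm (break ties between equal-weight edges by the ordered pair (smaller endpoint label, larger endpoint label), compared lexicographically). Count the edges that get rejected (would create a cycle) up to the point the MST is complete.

Sort edges by weight, then run Kruskal:
G-I (1): add. Components now {D} {E} {F} {G,I} {H} {J}
D-J (2): add. Components now {D,J} {E} {F} {G,I} {H}
F-G (9): add. Components now {D,J} {E} {F,G,I} {H}
G-H (9): add. Components now {D,J} {E} {F,G,H,I}
E-G (11): add. Components now {D,J} {E,F,G,H,I}
D-E (12): add. Components now {D,E,F,G,H,I,J}
Edges rejected before the tree was complete: 0.

0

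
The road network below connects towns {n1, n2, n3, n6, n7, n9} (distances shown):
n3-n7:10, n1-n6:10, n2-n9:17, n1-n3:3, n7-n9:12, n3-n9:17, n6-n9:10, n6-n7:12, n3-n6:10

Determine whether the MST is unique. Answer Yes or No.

Kruskal's algorithm — process edges by increasing weight (ties by edge label):
n1-n3 (3): add — endpoints in different components.
n1-n6 (10): add — endpoints in different components.
n3-n6 (10): skip — n6 and n3 already connected.
n3-n7 (10): add — endpoints in different components.
n6-n9 (10): add — endpoints in different components.
n6-n7 (12): skip — n7 and n6 already connected.
n7-n9 (12): skip — n7 and n9 already connected.
n2-n9 (17): add — endpoints in different components.
Non-tree edge n3-n6 has weight 10, equal to the heaviest edge on its tree cycle — swapping gives another MST of the same weight. Not unique.

No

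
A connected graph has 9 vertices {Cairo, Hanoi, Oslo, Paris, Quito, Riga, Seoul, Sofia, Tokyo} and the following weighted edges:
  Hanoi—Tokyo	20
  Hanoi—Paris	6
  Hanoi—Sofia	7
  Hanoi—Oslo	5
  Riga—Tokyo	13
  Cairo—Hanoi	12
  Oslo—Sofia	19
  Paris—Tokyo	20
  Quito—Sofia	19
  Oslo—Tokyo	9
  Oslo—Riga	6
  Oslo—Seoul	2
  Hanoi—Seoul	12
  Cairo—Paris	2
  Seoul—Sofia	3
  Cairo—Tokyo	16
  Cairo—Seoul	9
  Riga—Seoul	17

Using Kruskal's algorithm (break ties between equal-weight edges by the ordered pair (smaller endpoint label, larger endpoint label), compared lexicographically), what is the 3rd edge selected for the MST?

Seoul-Sofia

Kruskal: consider edges lightest-first.
Cairo—Paris (2): add — endpoints in different components.
Oslo—Seoul (2): add — endpoints in different components.
Seoul—Sofia (3): add — endpoints in different components.
Hanoi—Oslo (5): add — endpoints in different components.
Hanoi—Paris (6): add — endpoints in different components.
Oslo—Riga (6): add — endpoints in different components.
Hanoi—Sofia (7): skip — Hanoi and Sofia already connected.
Cairo—Seoul (9): skip — Cairo and Seoul already connected.
Oslo—Tokyo (9): add — endpoints in different components.
Cairo—Hanoi (12): skip — Hanoi and Cairo already connected.
Hanoi—Seoul (12): skip — Hanoi and Seoul already connected.
Riga—Tokyo (13): skip — Riga and Tokyo already connected.
Cairo—Tokyo (16): skip — Cairo and Tokyo already connected.
Riga—Seoul (17): skip — Riga and Seoul already connected.
Oslo—Sofia (19): skip — Oslo and Sofia already connected.
Quito—Sofia (19): add — endpoints in different components.
The 3rd edge added is Seoul—Sofia.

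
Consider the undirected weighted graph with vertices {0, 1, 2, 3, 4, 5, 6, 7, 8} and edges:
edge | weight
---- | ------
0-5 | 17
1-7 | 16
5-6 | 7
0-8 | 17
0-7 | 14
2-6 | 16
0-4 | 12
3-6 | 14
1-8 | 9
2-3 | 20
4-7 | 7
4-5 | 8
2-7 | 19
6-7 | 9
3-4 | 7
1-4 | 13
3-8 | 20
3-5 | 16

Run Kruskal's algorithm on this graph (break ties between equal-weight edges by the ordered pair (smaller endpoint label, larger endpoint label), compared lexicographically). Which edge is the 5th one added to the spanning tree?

1-8

Sort edges by weight, then run Kruskal:
3-4 (7): add — endpoints in different components.
4-7 (7): add — endpoints in different components.
5-6 (7): add — endpoints in different components.
4-5 (8): add — endpoints in different components.
1-8 (9): add — endpoints in different components.
6-7 (9): skip — 6 and 7 already connected.
0-4 (12): add — endpoints in different components.
1-4 (13): add — endpoints in different components.
0-7 (14): skip — 0 and 7 already connected.
3-6 (14): skip — 3 and 6 already connected.
1-7 (16): skip — 1 and 7 already connected.
2-6 (16): add — endpoints in different components.
The 5th edge added is 1-8.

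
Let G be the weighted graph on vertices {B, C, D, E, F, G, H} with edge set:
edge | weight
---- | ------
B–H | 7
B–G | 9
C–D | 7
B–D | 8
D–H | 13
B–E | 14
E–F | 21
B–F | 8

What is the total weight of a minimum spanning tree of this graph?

Grow the tree from C using Prim:
Step 1: frontier [C–D 7] → take C–D (7); add D.
Step 2: frontier [B–D 8, D–H 13] → take B–D (8); add B.
Step 3: frontier [B–H 7, B–F 8, B–G 9, B–E 14, D–H 13] → take B–H (7); add H.
Step 4: frontier [B–F 8, B–G 9, B–E 14] → take B–F (8); add F.
Step 5: frontier [B–G 9, B–E 14, E–F 21] → take B–G (9); add G.
Step 6: frontier [B–E 14, E–F 21] → take B–E (14); add E.
MST edges: C–D, B–D, B–H, B–F, B–G, B–E; total weight 7+8+7+8+9+14 = 53.

53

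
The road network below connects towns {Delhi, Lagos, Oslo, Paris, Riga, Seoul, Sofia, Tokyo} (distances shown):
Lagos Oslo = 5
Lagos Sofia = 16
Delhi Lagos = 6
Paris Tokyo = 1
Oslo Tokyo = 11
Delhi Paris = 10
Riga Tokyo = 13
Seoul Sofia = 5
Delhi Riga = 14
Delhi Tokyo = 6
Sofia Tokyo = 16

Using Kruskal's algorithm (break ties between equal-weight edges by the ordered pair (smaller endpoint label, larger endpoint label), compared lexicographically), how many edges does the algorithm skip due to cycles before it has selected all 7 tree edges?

3

Kruskal: consider edges lightest-first.
Paris Tokyo (1): add — endpoints in different components.
Lagos Oslo (5): add — endpoints in different components.
Seoul Sofia (5): add — endpoints in different components.
Delhi Lagos (6): add — endpoints in different components.
Delhi Tokyo (6): add — endpoints in different components.
Delhi Paris (10): skip — Delhi and Paris already connected.
Oslo Tokyo (11): skip — Oslo and Tokyo already connected.
Riga Tokyo (13): add — endpoints in different components.
Delhi Riga (14): skip — Delhi and Riga already connected.
Lagos Sofia (16): add — endpoints in different components.
Edges rejected before the tree was complete: 3.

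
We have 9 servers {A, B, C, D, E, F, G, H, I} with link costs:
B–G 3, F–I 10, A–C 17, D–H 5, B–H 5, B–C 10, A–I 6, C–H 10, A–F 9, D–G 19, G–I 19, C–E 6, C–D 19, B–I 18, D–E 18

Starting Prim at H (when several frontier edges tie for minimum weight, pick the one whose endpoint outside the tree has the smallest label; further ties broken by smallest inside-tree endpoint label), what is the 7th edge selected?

Prim's algorithm from H:
Step 1: cheapest edge leaving the tree is B–H (5); add B.
Step 2: cheapest edge leaving the tree is B–G (3); add G.
Step 3: cheapest edge leaving the tree is D–H (5); add D.
Step 4: cheapest edge leaving the tree is B–C (10); add C.
Step 5: cheapest edge leaving the tree is C–E (6); add E.
Step 6: cheapest edge leaving the tree is A–C (17); add A.
Step 7: cheapest edge leaving the tree is A–I (6); add I.
Step 8: cheapest edge leaving the tree is A–F (9); add F.
The 7th edge added is A–I.

A-I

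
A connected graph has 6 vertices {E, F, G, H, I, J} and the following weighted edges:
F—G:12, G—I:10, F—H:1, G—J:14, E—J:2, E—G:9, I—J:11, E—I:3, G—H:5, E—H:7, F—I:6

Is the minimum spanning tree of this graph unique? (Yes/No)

Yes

Kruskal: consider edges lightest-first.
F—H (1): add. Components now {E} {F,H} {G} {I} {J}
E—J (2): add. Components now {E,J} {F,H} {G} {I}
E—I (3): add. Components now {E,I,J} {F,H} {G}
G—H (5): add. Components now {E,I,J} {F,G,H}
F—I (6): add. Components now {E,F,G,H,I,J}
Every non-tree edge has weight strictly greater than the heaviest edge on the tree path between its endpoints, so the MST is unique.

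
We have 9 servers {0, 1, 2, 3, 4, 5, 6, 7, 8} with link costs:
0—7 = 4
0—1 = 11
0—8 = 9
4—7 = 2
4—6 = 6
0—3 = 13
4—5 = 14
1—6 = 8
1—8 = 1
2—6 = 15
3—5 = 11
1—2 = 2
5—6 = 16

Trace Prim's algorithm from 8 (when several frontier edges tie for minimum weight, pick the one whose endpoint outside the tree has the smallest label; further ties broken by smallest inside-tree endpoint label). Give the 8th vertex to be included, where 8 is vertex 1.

3

Grow the tree from 8 using Prim:
Step 1: frontier [1—8 1, 0—8 9] → take 1—8 (1); add 1.
Step 2: frontier [1—2 2, 1—6 8, 0—1 11, 0—8 9] → take 1—2 (2); add 2.
Step 3: frontier [1—6 8, 0—1 11, 2—6 15, 0—8 9] → take 1—6 (8); add 6.
Step 4: frontier [0—1 11, 4—6 6, 5—6 16, 0—8 9] → take 4—6 (6); add 4.
Step 5: frontier [0—1 11, 4—7 2, 4—5 14, 5—6 16, 0—8 9] → take 4—7 (2); add 7.
Step 6: frontier [0—1 11, 4—5 14, 5—6 16, 0—7 4, 0—8 9] → take 0—7 (4); add 0.
Step 7: frontier [0—3 13, 4—5 14, 5—6 16] → take 0—3 (13); add 3.
Step 8: frontier [3—5 11, 4—5 14, 5—6 16] → take 3—5 (11); add 5.
Vertex order: 8, 1, 2, 6, 4, 7, 0, 3, 5. The 8th vertex is 3.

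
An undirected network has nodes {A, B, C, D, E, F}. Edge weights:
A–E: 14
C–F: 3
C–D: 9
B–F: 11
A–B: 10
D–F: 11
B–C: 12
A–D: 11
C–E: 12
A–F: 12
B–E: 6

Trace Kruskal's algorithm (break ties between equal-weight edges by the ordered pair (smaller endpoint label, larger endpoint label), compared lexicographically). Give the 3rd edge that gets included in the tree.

Kruskal's algorithm — process edges by increasing weight (ties by edge label):
C–F (3): add — endpoints in different components.
B–E (6): add — endpoints in different components.
C–D (9): add — endpoints in different components.
A–B (10): add — endpoints in different components.
A–D (11): add — endpoints in different components.
The 3rd edge added is C–D.

C-D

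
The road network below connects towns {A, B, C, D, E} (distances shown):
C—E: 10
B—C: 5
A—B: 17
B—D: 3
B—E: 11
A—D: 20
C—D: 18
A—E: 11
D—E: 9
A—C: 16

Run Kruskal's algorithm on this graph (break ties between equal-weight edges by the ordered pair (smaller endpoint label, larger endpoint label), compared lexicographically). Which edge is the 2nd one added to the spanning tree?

B-C

Kruskal's algorithm — process edges by increasing weight (ties by edge label):
B—D (3): add. Components now {A} {B,D} {C} {E}
B—C (5): add. Components now {A} {B,C,D} {E}
D—E (9): add. Components now {A} {B,C,D,E}
C—E (10): skip — C and E already connected.
A—E (11): add. Components now {A,B,C,D,E}
The 2nd edge added is B—C.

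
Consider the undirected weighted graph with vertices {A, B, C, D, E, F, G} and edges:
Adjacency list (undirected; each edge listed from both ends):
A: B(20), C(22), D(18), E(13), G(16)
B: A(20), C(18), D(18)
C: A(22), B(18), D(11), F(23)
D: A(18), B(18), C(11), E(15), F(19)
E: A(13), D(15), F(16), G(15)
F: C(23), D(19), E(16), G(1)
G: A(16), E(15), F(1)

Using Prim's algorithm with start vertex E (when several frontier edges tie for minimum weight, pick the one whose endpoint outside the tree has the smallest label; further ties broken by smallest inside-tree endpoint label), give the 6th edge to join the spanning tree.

B-C

Grow the tree from E using Prim:
Step 1: frontier [A—E 13, D—E 15, E—G 15, E—F 16] → take A—E (13); add A.
Step 2: frontier [A—G 16, A—D 18, A—B 20, A—C 22, D—E 15, E—G 15, E—F 16] → take D—E (15); add D.
Step 3: frontier [A—G 16, A—B 20, A—C 22, C—D 11, B—D 18, D—F 19, E—G 15, E—F 16] → take C—D (11); add C.
Step 4: frontier [A—G 16, A—B 20, B—C 18, C—F 23, B—D 18, D—F 19, E—G 15, E—F 16] → take E—G (15); add G.
Step 5: frontier [A—B 20, B—C 18, C—F 23, B—D 18, D—F 19, E—F 16, F—G 1] → take F—G (1); add F.
Step 6: frontier [A—B 20, B—C 18, B—D 18] → take B—C (18); add B.
The 6th edge added is B—C.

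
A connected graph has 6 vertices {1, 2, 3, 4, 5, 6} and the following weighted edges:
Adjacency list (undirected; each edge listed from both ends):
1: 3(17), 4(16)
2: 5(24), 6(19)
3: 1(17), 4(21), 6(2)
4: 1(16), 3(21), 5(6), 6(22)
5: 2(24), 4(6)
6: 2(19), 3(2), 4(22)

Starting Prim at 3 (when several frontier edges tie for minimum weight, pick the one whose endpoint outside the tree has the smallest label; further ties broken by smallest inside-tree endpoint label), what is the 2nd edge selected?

1-3

Grow the tree from 3 using Prim:
Step 1: frontier [3–6 2, 1–3 17, 3–4 21] → take 3–6 (2); add 6.
Step 2: frontier [1–3 17, 3–4 21, 2–6 19, 4–6 22] → take 1–3 (17); add 1.
Step 3: frontier [1–4 16, 3–4 21, 2–6 19, 4–6 22] → take 1–4 (16); add 4.
Step 4: frontier [4–5 6, 2–6 19] → take 4–5 (6); add 5.
Step 5: frontier [2–5 24, 2–6 19] → take 2–6 (19); add 2.
The 2nd edge added is 1–3.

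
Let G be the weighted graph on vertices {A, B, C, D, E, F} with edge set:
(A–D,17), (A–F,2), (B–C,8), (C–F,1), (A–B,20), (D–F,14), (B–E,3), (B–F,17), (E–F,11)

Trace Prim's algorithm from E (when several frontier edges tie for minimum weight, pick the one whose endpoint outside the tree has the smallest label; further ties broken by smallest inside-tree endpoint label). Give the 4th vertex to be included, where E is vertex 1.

Prim, starting at E.
Step 1: frontier [B–E 3, E–F 11] → take B–E (3); add B.
Step 2: frontier [B–C 8, B–F 17, A–B 20, E–F 11] → take B–C (8); add C.
Step 3: frontier [B–F 17, A–B 20, C–F 1, E–F 11] → take C–F (1); add F.
Step 4: frontier [A–B 20, A–F 2, D–F 14] → take A–F (2); add A.
Step 5: frontier [A–D 17, D–F 14] → take D–F (14); add D.
Vertex order: E, B, C, F, A, D. The 4th vertex is F.

F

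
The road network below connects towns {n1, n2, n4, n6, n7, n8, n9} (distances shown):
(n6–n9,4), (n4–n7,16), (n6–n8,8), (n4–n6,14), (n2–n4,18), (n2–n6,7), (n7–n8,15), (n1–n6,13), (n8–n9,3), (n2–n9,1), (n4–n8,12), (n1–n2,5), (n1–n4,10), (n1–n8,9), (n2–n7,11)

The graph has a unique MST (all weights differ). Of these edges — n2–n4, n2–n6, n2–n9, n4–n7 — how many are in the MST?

Sort edges by weight, then run Kruskal:
n2–n9 (1): add — endpoints in different components.
n8–n9 (3): add — endpoints in different components.
n6–n9 (4): add — endpoints in different components.
n1–n2 (5): add — endpoints in different components.
n2–n6 (7): skip — n2 and n6 already connected.
n6–n8 (8): skip — n6 and n8 already connected.
n1–n8 (9): skip — n1 and n8 already connected.
n1–n4 (10): add — endpoints in different components.
n2–n7 (11): add — endpoints in different components.
MST edge set: {n2–n9, n8–n9, n6–n9, n1–n2, n1–n4, n2–n7}.
Of the listed edges, {n2–n9} are in the MST → 1.

1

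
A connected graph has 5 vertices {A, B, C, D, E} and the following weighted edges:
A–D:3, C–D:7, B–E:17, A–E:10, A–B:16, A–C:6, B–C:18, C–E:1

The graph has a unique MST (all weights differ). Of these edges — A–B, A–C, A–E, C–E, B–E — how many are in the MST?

3

Kruskal's algorithm — process edges by increasing weight (ties by edge label):
C–E (1): add. Components now {A} {B} {C,E} {D}
A–D (3): add. Components now {A,D} {B} {C,E}
A–C (6): add. Components now {A,C,D,E} {B}
C–D (7): skip — C and D already connected.
A–E (10): skip — A and E already connected.
A–B (16): add. Components now {A,B,C,D,E}
MST edge set: {C–E, A–D, A–C, A–B}.
Of the listed edges, {A–B, A–C, C–E} are in the MST → 3.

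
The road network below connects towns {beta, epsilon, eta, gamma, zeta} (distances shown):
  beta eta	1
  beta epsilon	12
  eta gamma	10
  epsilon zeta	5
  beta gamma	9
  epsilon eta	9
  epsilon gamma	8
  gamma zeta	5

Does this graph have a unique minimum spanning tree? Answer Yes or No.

Kruskal: consider edges lightest-first.
beta eta (1): add. Components now {epsilon} {beta,eta} {gamma} {zeta}
epsilon zeta (5): add. Components now {epsilon,zeta} {beta,eta} {gamma}
gamma zeta (5): add. Components now {epsilon,gamma,zeta} {beta,eta}
epsilon gamma (8): skip — epsilon and gamma already connected.
beta gamma (9): add. Components now {beta,epsilon,eta,gamma,zeta}
Non-tree edge epsilon eta has weight 9, equal to the heaviest edge on its tree cycle — swapping gives another MST of the same weight. Not unique.

No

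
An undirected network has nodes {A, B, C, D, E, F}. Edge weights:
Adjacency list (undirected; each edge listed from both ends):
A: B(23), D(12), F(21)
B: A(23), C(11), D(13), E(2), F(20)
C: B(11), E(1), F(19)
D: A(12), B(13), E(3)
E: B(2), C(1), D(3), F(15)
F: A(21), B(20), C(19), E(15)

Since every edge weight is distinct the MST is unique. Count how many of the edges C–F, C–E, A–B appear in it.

1

Sort edges by weight, then run Kruskal:
C–E (1): add. Components now {A} {B} {C,E} {D} {F}
B–E (2): add. Components now {A} {B,C,E} {D} {F}
D–E (3): add. Components now {A} {B,C,D,E} {F}
B–C (11): skip — B and C already connected.
A–D (12): add. Components now {A,B,C,D,E} {F}
B–D (13): skip — B and D already connected.
E–F (15): add. Components now {A,B,C,D,E,F}
MST edge set: {C–E, B–E, D–E, A–D, E–F}.
Of the listed edges, {C–E} are in the MST → 1.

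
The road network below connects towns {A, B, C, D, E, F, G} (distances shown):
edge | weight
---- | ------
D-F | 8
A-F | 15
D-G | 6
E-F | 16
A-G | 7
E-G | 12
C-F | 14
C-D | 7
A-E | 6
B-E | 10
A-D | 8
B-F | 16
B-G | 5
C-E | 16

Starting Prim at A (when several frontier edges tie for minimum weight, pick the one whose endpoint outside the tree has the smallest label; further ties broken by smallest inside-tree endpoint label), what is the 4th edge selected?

D-G

Grow the tree from A using Prim:
Step 1: frontier [A-E 6, A-G 7, A-D 8, A-F 15] → take A-E (6); add E.
Step 2: frontier [A-G 7, A-D 8, A-F 15, B-E 10, E-G 12, C-E 16, E-F 16] → take A-G (7); add G.
Step 3: frontier [A-D 8, A-F 15, B-E 10, C-E 16, E-F 16, B-G 5, D-G 6] → take B-G (5); add B.
Step 4: frontier [A-D 8, A-F 15, B-F 16, C-E 16, E-F 16, D-G 6] → take D-G (6); add D.
Step 5: frontier [A-F 15, B-F 16, C-D 7, D-F 8, C-E 16, E-F 16] → take C-D (7); add C.
Step 6: frontier [A-F 15, B-F 16, C-F 14, D-F 8, E-F 16] → take D-F (8); add F.
The 4th edge added is D-G.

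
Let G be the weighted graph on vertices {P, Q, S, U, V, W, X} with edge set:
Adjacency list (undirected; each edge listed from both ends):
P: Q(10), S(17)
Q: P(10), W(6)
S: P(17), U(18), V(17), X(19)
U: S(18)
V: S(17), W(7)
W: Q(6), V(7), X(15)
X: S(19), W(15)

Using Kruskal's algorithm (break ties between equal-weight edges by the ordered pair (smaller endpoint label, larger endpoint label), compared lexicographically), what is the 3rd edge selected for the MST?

Kruskal: consider edges lightest-first.
Q–W (6): add. Components now {S} {Q,W} {V} {U} {X} {P}
V–W (7): add. Components now {S} {Q,V,W} {U} {X} {P}
P–Q (10): add. Components now {S} {P,Q,V,W} {U} {X}
W–X (15): add. Components now {S} {P,Q,V,W,X} {U}
P–S (17): add. Components now {P,Q,S,V,W,X} {U}
S–V (17): skip — S and V already connected.
S–U (18): add. Components now {P,Q,S,U,V,W,X}
The 3rd edge added is P–Q.

P-Q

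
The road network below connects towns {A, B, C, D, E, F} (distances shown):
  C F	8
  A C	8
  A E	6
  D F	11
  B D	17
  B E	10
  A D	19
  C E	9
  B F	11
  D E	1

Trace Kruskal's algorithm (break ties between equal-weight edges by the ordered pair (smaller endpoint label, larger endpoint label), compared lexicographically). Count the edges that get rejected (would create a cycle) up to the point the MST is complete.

Kruskal: consider edges lightest-first.
D E (1): add. Components now {A} {B} {C} {D,E} {F}
A E (6): add. Components now {A,D,E} {B} {C} {F}
A C (8): add. Components now {A,C,D,E} {B} {F}
C F (8): add. Components now {A,C,D,E,F} {B}
C E (9): skip — C and E already connected.
B E (10): add. Components now {A,B,C,D,E,F}
Edges rejected before the tree was complete: 1.

1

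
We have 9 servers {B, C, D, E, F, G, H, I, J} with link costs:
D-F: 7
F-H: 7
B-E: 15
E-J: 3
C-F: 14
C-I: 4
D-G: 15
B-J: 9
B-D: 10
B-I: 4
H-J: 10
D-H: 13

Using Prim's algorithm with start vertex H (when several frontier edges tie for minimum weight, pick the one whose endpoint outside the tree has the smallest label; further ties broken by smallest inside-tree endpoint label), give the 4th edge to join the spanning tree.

B-I

Grow the tree from H using Prim:
Step 1: cheapest edge leaving the tree is F-H (7); add F.
Step 2: cheapest edge leaving the tree is D-F (7); add D.
Step 3: cheapest edge leaving the tree is B-D (10); add B.
Step 4: cheapest edge leaving the tree is B-I (4); add I.
Step 5: cheapest edge leaving the tree is C-I (4); add C.
Step 6: cheapest edge leaving the tree is B-J (9); add J.
Step 7: cheapest edge leaving the tree is E-J (3); add E.
Step 8: cheapest edge leaving the tree is D-G (15); add G.
The 4th edge added is B-I.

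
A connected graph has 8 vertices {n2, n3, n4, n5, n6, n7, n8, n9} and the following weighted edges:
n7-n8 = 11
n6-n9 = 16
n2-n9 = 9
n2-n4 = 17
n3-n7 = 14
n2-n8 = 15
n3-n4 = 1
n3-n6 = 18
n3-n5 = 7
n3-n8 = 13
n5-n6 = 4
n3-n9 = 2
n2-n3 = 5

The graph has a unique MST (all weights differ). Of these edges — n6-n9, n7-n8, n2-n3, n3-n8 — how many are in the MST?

3

Kruskal: consider edges lightest-first.
n3-n4 (1): add — endpoints in different components.
n3-n9 (2): add — endpoints in different components.
n5-n6 (4): add — endpoints in different components.
n2-n3 (5): add — endpoints in different components.
n3-n5 (7): add — endpoints in different components.
n2-n9 (9): skip — n2 and n9 already connected.
n7-n8 (11): add — endpoints in different components.
n3-n8 (13): add — endpoints in different components.
MST edge set: {n3-n4, n3-n9, n5-n6, n2-n3, n3-n5, n7-n8, n3-n8}.
Of the listed edges, {n7-n8, n2-n3, n3-n8} are in the MST → 3.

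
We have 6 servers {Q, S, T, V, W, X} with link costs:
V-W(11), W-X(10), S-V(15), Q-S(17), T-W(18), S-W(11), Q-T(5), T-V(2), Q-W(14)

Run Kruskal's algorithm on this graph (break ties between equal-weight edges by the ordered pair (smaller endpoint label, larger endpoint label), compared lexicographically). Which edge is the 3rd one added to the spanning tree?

Sort edges by weight, then run Kruskal:
T-V (2): add. Components now {Q} {T,V} {W} {X} {S}
Q-T (5): add. Components now {Q,T,V} {W} {X} {S}
W-X (10): add. Components now {Q,T,V} {W,X} {S}
S-W (11): add. Components now {Q,T,V} {S,W,X}
V-W (11): add. Components now {Q,S,T,V,W,X}
The 3rd edge added is W-X.

W-X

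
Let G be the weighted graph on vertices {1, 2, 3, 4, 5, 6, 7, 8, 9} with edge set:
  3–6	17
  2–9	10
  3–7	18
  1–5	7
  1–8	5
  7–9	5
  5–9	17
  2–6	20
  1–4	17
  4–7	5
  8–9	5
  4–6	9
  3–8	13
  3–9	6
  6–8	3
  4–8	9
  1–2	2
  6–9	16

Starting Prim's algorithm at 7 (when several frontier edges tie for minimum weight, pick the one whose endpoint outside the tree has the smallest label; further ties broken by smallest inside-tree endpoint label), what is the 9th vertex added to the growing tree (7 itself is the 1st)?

5

Prim, starting at 7.
Step 1: cheapest edge leaving the tree is 4–7 (5); add 4.
Step 2: cheapest edge leaving the tree is 7–9 (5); add 9.
Step 3: cheapest edge leaving the tree is 8–9 (5); add 8.
Step 4: cheapest edge leaving the tree is 6–8 (3); add 6.
Step 5: cheapest edge leaving the tree is 1–8 (5); add 1.
Step 6: cheapest edge leaving the tree is 1–2 (2); add 2.
Step 7: cheapest edge leaving the tree is 3–9 (6); add 3.
Step 8: cheapest edge leaving the tree is 1–5 (7); add 5.
Vertex order: 7, 4, 9, 8, 6, 1, 2, 3, 5. The 9th vertex is 5.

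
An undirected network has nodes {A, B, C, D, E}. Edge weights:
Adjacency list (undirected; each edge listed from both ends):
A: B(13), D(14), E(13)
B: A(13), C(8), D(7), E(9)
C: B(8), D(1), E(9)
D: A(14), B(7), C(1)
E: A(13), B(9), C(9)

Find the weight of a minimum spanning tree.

30

Sort edges by weight, then run Kruskal:
C D (1): add. Components now {A} {B} {C,D} {E}
B D (7): add. Components now {A} {B,C,D} {E}
B C (8): skip — B and C already connected.
B E (9): add. Components now {A} {B,C,D,E}
C E (9): skip — C and E already connected.
A B (13): add. Components now {A,B,C,D,E}
MST edges: C D, B D, B E, A B; total weight 1+7+9+13 = 30.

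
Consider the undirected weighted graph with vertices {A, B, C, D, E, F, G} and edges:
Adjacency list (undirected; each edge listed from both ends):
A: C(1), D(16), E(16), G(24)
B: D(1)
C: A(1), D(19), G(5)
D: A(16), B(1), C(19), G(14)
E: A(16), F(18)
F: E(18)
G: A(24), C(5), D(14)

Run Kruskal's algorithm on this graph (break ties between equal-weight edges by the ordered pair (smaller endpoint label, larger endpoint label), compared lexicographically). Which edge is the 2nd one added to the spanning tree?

B-D

Kruskal's algorithm — process edges by increasing weight (ties by edge label):
A-C (1): add — endpoints in different components.
B-D (1): add — endpoints in different components.
C-G (5): add — endpoints in different components.
D-G (14): add — endpoints in different components.
A-D (16): skip — A and D already connected.
A-E (16): add — endpoints in different components.
E-F (18): add — endpoints in different components.
The 2nd edge added is B-D.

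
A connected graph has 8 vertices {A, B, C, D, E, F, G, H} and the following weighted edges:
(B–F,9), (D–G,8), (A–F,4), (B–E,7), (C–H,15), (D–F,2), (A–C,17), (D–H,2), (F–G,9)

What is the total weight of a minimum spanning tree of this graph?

Sort edges by weight, then run Kruskal:
D–F (2): add — endpoints in different components.
D–H (2): add — endpoints in different components.
A–F (4): add — endpoints in different components.
B–E (7): add — endpoints in different components.
D–G (8): add — endpoints in different components.
B–F (9): add — endpoints in different components.
F–G (9): skip — F and G already connected.
C–H (15): add — endpoints in different components.
MST edges: D–F, D–H, A–F, B–E, D–G, B–F, C–H; total weight 2+2+4+7+8+9+15 = 47.

47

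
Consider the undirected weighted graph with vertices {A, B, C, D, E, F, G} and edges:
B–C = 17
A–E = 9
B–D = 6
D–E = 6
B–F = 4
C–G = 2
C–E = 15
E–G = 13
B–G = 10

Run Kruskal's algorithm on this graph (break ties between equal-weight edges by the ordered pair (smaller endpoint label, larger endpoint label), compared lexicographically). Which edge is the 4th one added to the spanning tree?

D-E

Sort edges by weight, then run Kruskal:
C–G (2): add. Components now {A} {B} {C,G} {D} {E} {F}
B–F (4): add. Components now {A} {B,F} {C,G} {D} {E}
B–D (6): add. Components now {A} {B,D,F} {C,G} {E}
D–E (6): add. Components now {A} {B,D,E,F} {C,G}
A–E (9): add. Components now {A,B,D,E,F} {C,G}
B–G (10): add. Components now {A,B,C,D,E,F,G}
The 4th edge added is D–E.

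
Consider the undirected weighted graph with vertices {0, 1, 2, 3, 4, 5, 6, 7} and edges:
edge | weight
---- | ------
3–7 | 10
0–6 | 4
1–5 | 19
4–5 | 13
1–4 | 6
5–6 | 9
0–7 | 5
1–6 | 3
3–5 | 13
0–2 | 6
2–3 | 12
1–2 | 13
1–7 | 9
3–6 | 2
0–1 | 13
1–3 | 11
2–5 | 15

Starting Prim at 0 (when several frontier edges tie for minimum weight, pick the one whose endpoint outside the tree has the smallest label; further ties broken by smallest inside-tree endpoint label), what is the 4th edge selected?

0-7

Prim, starting at 0.
Step 1: cheapest edge leaving the tree is 0–6 (4); add 6.
Step 2: cheapest edge leaving the tree is 3–6 (2); add 3.
Step 3: cheapest edge leaving the tree is 1–6 (3); add 1.
Step 4: cheapest edge leaving the tree is 0–7 (5); add 7.
Step 5: cheapest edge leaving the tree is 0–2 (6); add 2.
Step 6: cheapest edge leaving the tree is 1–4 (6); add 4.
Step 7: cheapest edge leaving the tree is 5–6 (9); add 5.
The 4th edge added is 0–7.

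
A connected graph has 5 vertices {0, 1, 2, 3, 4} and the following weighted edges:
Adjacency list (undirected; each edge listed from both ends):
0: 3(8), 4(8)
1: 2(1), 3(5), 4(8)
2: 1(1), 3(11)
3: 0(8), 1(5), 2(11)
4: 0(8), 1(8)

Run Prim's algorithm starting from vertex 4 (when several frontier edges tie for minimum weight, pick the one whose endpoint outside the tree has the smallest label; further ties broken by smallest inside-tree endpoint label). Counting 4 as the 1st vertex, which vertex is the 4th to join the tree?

2

Grow the tree from 4 using Prim:
Step 1: cheapest edge leaving the tree is 0-4 (8); add 0.
Step 2: cheapest edge leaving the tree is 1-4 (8); add 1.
Step 3: cheapest edge leaving the tree is 1-2 (1); add 2.
Step 4: cheapest edge leaving the tree is 1-3 (5); add 3.
Vertex order: 4, 0, 1, 2, 3. The 4th vertex is 2.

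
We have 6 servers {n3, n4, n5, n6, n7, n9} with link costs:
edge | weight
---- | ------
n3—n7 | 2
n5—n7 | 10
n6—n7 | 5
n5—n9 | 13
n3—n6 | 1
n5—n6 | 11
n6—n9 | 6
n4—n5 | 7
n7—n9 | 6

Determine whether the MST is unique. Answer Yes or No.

Kruskal's algorithm — process edges by increasing weight (ties by edge label):
n3—n6 (1): add — endpoints in different components.
n3—n7 (2): add — endpoints in different components.
n6—n7 (5): skip — n6 and n7 already connected.
n6—n9 (6): add — endpoints in different components.
n7—n9 (6): skip — n7 and n9 already connected.
n4—n5 (7): add — endpoints in different components.
n5—n7 (10): add — endpoints in different components.
Non-tree edge n7—n9 has weight 6, equal to the heaviest edge on its tree cycle — swapping gives another MST of the same weight. Not unique.

No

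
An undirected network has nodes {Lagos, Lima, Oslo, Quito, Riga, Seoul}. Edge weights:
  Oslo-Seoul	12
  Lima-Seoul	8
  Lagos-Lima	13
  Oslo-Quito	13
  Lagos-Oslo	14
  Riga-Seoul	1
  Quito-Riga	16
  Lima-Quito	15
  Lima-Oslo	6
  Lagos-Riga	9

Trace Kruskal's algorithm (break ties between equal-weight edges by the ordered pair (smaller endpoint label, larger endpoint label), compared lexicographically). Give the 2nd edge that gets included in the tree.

Lima-Oslo

Kruskal: consider edges lightest-first.
Riga-Seoul (1): add. Components now {Oslo} {Lagos} {Riga,Seoul} {Quito} {Lima}
Lima-Oslo (6): add. Components now {Lima,Oslo} {Lagos} {Riga,Seoul} {Quito}
Lima-Seoul (8): add. Components now {Lima,Oslo,Riga,Seoul} {Lagos} {Quito}
Lagos-Riga (9): add. Components now {Lagos,Lima,Oslo,Riga,Seoul} {Quito}
Oslo-Seoul (12): skip — Oslo and Seoul already connected.
Lagos-Lima (13): skip — Lagos and Lima already connected.
Oslo-Quito (13): add. Components now {Lagos,Lima,Oslo,Quito,Riga,Seoul}
The 2nd edge added is Lima-Oslo.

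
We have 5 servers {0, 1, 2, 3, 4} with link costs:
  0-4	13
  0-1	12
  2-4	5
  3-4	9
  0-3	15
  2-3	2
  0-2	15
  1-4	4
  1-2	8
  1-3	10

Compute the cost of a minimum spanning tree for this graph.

Kruskal's algorithm — process edges by increasing weight (ties by edge label):
2-3 (2): add — endpoints in different components.
1-4 (4): add — endpoints in different components.
2-4 (5): add — endpoints in different components.
1-2 (8): skip — 1 and 2 already connected.
3-4 (9): skip — 3 and 4 already connected.
1-3 (10): skip — 1 and 3 already connected.
0-1 (12): add — endpoints in different components.
MST edges: 2-3, 1-4, 2-4, 0-1; total weight 2+4+5+12 = 23.

23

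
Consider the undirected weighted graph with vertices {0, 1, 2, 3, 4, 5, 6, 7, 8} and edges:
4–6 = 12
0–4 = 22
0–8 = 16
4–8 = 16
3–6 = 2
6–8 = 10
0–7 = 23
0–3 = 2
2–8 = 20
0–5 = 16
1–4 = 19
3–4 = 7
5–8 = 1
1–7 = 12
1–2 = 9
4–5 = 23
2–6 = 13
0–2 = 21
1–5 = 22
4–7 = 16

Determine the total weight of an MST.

Kruskal's algorithm — process edges by increasing weight (ties by edge label):
5–8 (1): add — endpoints in different components.
0–3 (2): add — endpoints in different components.
3–6 (2): add — endpoints in different components.
3–4 (7): add — endpoints in different components.
1–2 (9): add — endpoints in different components.
6–8 (10): add — endpoints in different components.
1–7 (12): add — endpoints in different components.
4–6 (12): skip — 4 and 6 already connected.
2–6 (13): add — endpoints in different components.
MST edges: 5–8, 0–3, 3–6, 3–4, 1–2, 6–8, 1–7, 2–6; total weight 1+2+2+7+9+10+12+13 = 56.

56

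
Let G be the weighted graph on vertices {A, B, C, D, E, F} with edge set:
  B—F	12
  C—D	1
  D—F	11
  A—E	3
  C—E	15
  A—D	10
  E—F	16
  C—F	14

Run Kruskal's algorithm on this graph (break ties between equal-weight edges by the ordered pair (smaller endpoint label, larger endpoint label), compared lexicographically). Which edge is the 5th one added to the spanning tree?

B-F

Kruskal: consider edges lightest-first.
C—D (1): add — endpoints in different components.
A—E (3): add — endpoints in different components.
A—D (10): add — endpoints in different components.
D—F (11): add — endpoints in different components.
B—F (12): add — endpoints in different components.
The 5th edge added is B—F.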